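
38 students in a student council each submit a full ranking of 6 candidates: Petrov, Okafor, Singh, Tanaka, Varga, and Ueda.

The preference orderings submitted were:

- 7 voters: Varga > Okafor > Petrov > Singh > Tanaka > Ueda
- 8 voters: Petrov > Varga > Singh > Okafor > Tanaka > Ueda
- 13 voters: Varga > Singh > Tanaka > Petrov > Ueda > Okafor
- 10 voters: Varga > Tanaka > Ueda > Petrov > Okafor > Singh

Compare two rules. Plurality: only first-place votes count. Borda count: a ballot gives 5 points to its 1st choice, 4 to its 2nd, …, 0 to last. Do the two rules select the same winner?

Yes

Plurality first-place counts: Petrov 8, Okafor 0, Singh 0, Tanaka 0, Varga 30, Ueda 0 → Varga.
Borda totals: Petrov 107, Okafor 54, Singh 90, Tanaka 94, Varga 182, Ueda 43 → Varga.
The two rules agree on Varga.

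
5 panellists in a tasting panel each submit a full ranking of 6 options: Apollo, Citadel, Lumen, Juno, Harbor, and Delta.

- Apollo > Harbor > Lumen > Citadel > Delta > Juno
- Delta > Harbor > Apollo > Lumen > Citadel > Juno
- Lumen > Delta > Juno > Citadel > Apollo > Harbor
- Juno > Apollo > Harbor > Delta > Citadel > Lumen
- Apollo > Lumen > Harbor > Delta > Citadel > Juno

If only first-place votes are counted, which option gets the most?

Apollo

First-place vote totals:
  Apollo: 2
  Citadel: 0
  Lumen: 1
  Juno: 1
  Harbor: 0
  Delta: 1
Apollo has the most first-place votes.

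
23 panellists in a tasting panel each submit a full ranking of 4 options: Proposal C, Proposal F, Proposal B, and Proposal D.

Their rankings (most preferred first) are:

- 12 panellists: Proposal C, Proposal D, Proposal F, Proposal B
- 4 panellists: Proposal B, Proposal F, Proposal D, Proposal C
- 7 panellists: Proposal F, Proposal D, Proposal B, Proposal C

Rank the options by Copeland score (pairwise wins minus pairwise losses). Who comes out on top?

Pairwise results:
  Proposal C vs Proposal F: Proposal C wins 12–11.
  Proposal C vs Proposal B: Proposal C wins 12–11.
  Proposal C vs Proposal D: Proposal C wins 12–11.
  Proposal F vs Proposal B: Proposal F wins 19–4.
  Proposal F vs Proposal D: Proposal D wins 12–11.
  Proposal B vs Proposal D: Proposal D wins 19–4.
Copeland scores (wins − losses):
  Proposal C: 3 − 0 = 3
  Proposal F: 1 − 2 = -1
  Proposal B: 0 − 3 = -3
  Proposal D: 2 − 1 = 1
Proposal C has the best Copeland score.

Proposal C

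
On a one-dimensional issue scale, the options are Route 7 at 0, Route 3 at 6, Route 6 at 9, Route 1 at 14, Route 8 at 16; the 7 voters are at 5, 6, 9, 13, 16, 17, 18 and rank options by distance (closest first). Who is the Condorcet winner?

With single-peaked preferences on a line, the Condorcet winner is the candidate closest to the median voter.
The median voter (position 13) is closest to Route 1 at 14.
Check: Route 1 vs Route 7 — voters closer to Route 1: 5 of 7.

Route 1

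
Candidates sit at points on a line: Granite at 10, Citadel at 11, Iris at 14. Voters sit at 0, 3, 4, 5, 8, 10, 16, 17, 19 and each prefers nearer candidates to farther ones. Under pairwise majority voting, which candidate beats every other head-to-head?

With single-peaked preferences on a line, the Condorcet winner is the candidate closest to the median voter.
The median voter (position 8) is closest to Granite at 10.
Check: Granite vs Iris — voters closer to Granite: 6 of 9.

Granite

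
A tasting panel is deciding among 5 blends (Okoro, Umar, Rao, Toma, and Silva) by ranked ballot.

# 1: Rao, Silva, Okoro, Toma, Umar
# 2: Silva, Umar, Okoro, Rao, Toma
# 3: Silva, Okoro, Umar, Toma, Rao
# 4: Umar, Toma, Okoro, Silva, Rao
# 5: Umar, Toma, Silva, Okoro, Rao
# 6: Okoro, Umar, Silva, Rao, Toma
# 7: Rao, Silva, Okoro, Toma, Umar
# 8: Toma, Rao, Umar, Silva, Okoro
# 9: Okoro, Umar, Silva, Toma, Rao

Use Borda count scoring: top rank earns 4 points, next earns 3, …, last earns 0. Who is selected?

Silva

Borda scores:
  Okoro: 2 + 2 + 3 + 2 + 1 + 4 + 2 + 0 + 4 = 20
  Umar: 0 + 3 + 2 + 4 + 4 + 3 + 0 + 2 + 3 = 21
  Rao: 4 + 1 + 0 + 0 + 0 + 1 + 4 + 3 + 0 = 13
  Toma: 1 + 0 + 1 + 3 + 3 + 0 + 1 + 4 + 1 = 14
  Silva: 3 + 4 + 4 + 1 + 2 + 2 + 3 + 1 + 2 = 22
Silva has the highest total.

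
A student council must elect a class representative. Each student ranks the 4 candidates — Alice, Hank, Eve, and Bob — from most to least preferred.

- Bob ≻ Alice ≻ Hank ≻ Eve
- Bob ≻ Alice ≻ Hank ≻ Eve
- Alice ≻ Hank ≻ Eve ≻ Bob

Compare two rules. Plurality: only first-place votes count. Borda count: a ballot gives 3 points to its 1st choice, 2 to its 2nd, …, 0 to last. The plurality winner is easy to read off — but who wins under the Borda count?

Alice

Plurality first-place counts: Alice 1, Hank 0, Eve 0, Bob 2 → Bob.
Borda totals: Alice 7, Hank 4, Eve 1, Bob 6 → Alice.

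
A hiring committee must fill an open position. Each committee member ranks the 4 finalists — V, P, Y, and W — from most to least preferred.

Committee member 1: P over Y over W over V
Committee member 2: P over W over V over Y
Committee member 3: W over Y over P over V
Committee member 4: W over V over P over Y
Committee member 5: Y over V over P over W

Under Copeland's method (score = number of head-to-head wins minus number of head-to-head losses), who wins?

Pairwise results:
  V vs P: P wins 3–2.
  V vs Y: Y wins 3–2.
  V vs W: W wins 4–1.
  P vs Y: P wins 3–2.
  P vs W: P wins 3–2.
  Y vs W: W wins 3–2.
Copeland scores (wins − losses):
  V: 0 − 3 = -3
  P: 3 − 0 = 3
  Y: 1 − 2 = -1
  W: 2 − 1 = 1
P has the best Copeland score.

P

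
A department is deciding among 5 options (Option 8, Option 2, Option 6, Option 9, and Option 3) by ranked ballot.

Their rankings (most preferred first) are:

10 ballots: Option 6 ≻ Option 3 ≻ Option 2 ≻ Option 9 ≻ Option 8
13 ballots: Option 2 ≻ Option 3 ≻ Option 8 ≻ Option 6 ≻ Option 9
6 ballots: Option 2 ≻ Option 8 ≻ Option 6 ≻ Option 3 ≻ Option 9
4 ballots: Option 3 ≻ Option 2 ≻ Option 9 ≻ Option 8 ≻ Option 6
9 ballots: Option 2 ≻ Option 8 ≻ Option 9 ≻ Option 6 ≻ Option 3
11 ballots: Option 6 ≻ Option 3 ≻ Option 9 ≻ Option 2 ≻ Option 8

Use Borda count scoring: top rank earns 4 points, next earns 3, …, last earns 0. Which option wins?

Borda scores:
  Option 8: 10·0 + 13·2 + 6·3 + 4·1 + 9·3 + 11·0 = 75
  Option 2: 10·2 + 13·4 + 6·4 + 4·3 + 9·4 + 11·1 = 155
  Option 6: 10·4 + 13·1 + 6·2 + 4·0 + 9·1 + 11·4 = 118
  Option 9: 10·1 + 13·0 + 6·0 + 4·2 + 9·2 + 11·2 = 58
  Option 3: 10·3 + 13·3 + 6·1 + 4·4 + 9·0 + 11·3 = 124
Option 2 has the highest total.

Option 2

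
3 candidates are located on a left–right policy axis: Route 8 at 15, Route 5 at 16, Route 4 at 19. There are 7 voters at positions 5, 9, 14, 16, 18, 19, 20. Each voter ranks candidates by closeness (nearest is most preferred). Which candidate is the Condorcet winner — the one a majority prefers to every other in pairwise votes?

With single-peaked preferences on a line, the Condorcet winner is the candidate closest to the median voter.
The median voter (position 16) is closest to Route 5 at 16.
Check: Route 5 vs Route 4 — voters closer to Route 5: 4 of 7.

Route 5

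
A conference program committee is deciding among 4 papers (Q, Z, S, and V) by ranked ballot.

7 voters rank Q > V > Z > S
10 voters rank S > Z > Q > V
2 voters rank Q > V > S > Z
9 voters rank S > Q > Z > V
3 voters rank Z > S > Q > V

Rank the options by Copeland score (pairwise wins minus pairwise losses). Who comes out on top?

Pairwise results:
  Q vs Z: Q wins 18–13.
  Q vs S: S wins 22–9.
  Q vs V: Q wins 31–0.
  Z vs S: S wins 21–10.
  Z vs V: Z wins 22–9.
  S vs V: S wins 22–9.
Copeland scores (wins − losses):
  Q: 2 − 1 = 1
  Z: 1 − 2 = -1
  S: 3 − 0 = 3
  V: 0 − 3 = -3
S has the best Copeland score.

S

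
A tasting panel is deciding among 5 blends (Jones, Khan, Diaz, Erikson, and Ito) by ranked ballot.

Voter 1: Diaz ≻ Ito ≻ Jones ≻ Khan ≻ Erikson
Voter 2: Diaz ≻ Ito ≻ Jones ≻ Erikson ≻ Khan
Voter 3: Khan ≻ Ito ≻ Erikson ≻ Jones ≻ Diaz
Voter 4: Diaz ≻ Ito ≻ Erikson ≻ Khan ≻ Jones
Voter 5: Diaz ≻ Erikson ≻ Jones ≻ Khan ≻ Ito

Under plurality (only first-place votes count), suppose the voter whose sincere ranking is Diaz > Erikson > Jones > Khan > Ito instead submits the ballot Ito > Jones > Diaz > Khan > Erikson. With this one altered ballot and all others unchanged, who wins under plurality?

First-place totals with the altered ballot: Jones 0, Khan 1, Diaz 3, Erikson 0, Ito 1.
The winner is unchanged: still Diaz.

Diaz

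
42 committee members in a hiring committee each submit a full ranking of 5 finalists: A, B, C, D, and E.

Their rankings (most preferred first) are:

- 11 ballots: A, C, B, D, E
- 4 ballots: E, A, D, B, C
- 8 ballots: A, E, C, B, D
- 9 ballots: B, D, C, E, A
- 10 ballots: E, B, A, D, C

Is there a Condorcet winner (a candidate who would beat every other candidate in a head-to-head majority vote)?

Yes

Head-to-head results (42 voters total):
A vs B: A wins 23–19.
A vs C: A wins 33–9.
A vs D: A wins 33–9.
A vs E: E wins 23–19.
B vs C: B wins 23–19.
B vs D: B wins 38–4.
B vs E: E wins 22–20.
C vs D: D wins 23–19.
C vs E: E wins 22–20.
D vs E: E wins 22–20.
E beats each rival — A (23–19), B (22–20), C (22–20), D (22–20) — so E is the Condorcet winner.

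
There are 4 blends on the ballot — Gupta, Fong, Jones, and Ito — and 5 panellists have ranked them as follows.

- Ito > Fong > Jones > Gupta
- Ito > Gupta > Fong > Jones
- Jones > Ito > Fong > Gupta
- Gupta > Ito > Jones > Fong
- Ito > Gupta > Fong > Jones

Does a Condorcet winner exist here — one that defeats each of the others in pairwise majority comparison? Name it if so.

Ito

Head-to-head results (5 voters total):
Gupta vs Fong: Gupta wins 3–2.
Gupta vs Jones: Gupta wins 3–2.
Gupta vs Ito: Ito wins 4–1.
Fong vs Jones: Fong wins 3–2.
Fong vs Ito: Ito wins 5–0.
Jones vs Ito: Ito wins 4–1.
Ito beats each rival — Gupta (4–1), Fong (5–0), Jones (4–1) — so Ito is the Condorcet winner.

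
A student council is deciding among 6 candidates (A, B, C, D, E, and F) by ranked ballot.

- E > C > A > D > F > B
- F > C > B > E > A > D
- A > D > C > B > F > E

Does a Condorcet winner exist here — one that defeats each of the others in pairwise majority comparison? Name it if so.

Head-to-head results (3 voters total):
A vs B: A wins 2–1.
A vs C: C wins 2–1.
A vs D: A wins 3–0.
A vs E: E wins 2–1.
A vs F: A wins 2–1.
B vs C: C wins 3–0.
B vs D: D wins 2–1.
B vs E: B wins 2–1.
B vs F: F wins 2–1.
C vs D: C wins 2–1.
C vs E: C wins 2–1.
C vs F: C wins 2–1.
D vs E: E wins 2–1.
D vs F: D wins 2–1.
E vs F: F wins 2–1.
C beats each rival — A (2–1), B (3–0), D (2–1), E (2–1), F (2–1) — so C is the Condorcet winner.

C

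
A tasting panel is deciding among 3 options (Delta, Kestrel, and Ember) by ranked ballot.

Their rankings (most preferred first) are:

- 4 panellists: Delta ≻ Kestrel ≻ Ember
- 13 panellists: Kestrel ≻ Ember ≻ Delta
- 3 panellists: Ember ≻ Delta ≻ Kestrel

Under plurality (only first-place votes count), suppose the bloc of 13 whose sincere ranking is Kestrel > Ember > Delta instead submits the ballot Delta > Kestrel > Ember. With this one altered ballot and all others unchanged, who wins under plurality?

First-place totals with the altered ballot: Delta 17, Kestrel 0, Ember 3.
The switch changes the winner from Kestrel to Delta.

Delta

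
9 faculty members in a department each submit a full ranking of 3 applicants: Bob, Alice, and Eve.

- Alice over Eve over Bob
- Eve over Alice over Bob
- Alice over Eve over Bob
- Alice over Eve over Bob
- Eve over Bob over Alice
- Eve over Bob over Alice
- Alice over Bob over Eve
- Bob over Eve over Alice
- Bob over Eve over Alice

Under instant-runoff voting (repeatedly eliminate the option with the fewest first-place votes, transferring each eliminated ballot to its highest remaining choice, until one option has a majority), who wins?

Eve

Round 1: Alice 4, Eve 3, Bob 2. Bob has the fewest and is eliminated.
Round 2: Eve 5, Alice 4. Eve has a majority.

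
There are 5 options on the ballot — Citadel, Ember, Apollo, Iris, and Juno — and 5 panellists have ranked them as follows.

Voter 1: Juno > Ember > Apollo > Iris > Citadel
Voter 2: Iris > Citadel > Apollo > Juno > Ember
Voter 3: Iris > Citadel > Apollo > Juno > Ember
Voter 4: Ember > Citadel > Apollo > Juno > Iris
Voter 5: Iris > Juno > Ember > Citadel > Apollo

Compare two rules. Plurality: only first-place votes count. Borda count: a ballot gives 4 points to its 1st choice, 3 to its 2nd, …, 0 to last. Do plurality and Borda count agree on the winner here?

Yes

Plurality first-place counts: Citadel 0, Ember 1, Apollo 0, Iris 3, Juno 1 → Iris.
Borda totals: Citadel 10, Ember 9, Apollo 8, Iris 13, Juno 10 → Iris.
The two rules agree on Iris.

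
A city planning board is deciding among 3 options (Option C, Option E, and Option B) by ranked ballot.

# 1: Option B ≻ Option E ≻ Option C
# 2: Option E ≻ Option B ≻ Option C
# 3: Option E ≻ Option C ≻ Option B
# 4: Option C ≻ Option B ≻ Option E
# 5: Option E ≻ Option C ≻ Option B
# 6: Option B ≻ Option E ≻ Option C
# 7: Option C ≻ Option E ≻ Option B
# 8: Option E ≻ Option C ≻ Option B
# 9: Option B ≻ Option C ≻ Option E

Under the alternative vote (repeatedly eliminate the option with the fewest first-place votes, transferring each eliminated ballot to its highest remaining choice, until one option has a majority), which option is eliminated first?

Round 1: Option E 4, Option B 3, Option C 2. Option C has the fewest and is eliminated.
Round 2: Option E 5, Option B 4. Option E has a majority.

Option C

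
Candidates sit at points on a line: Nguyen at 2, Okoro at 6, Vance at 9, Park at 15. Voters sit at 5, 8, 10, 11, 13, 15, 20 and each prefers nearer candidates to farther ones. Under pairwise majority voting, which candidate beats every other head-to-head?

Vance

With single-peaked preferences on a line, the Condorcet winner is the candidate closest to the median voter.
The median voter (position 11) is closest to Vance at 9.
Check: Vance vs Park — voters closer to Vance: 4 of 7.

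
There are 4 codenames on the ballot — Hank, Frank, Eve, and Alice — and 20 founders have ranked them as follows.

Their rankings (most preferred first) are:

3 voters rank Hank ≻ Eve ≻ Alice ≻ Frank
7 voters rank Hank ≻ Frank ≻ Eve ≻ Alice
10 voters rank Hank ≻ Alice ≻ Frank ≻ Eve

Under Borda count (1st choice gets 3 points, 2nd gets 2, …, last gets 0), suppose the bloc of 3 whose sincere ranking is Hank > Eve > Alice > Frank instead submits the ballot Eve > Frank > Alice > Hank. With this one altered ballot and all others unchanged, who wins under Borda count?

Borda totals with the altered ballot: Hank 51, Frank 30, Eve 16, Alice 23.
The winner is unchanged: still Hank.

Hank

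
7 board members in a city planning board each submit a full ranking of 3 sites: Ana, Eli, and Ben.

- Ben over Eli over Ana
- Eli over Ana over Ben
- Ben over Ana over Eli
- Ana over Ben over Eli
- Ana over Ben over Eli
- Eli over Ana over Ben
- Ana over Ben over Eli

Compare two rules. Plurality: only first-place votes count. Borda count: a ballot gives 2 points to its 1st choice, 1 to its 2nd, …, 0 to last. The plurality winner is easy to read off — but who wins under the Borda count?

Ana

Plurality first-place counts: Ana 3, Eli 2, Ben 2 → Ana.
Borda totals: Ana 9, Eli 5, Ben 7 → Ana.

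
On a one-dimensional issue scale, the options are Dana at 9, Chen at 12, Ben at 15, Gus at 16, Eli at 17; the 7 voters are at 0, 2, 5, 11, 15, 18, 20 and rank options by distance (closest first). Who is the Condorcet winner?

With single-peaked preferences on a line, the Condorcet winner is the candidate closest to the median voter.
The median voter (position 11) is closest to Chen at 12.
Check: Chen vs Eli — voters closer to Chen: 4 of 7.

Chen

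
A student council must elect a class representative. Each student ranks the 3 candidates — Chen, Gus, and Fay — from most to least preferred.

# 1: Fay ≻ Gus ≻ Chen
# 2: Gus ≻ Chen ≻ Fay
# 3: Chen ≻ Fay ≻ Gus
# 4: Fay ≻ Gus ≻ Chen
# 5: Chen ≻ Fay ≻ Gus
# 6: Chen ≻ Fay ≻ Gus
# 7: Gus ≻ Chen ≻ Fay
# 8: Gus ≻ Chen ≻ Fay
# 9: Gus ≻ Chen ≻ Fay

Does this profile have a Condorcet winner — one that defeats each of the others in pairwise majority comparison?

Head-to-head results (9 voters total):
Chen vs Gus: Gus wins 6–3.
Chen vs Fay: Chen wins 7–2.
Gus vs Fay: Fay wins 5–4.
No candidate beats all others: Chen beats Fay beats Gus beats Chen, a majority cycle.

No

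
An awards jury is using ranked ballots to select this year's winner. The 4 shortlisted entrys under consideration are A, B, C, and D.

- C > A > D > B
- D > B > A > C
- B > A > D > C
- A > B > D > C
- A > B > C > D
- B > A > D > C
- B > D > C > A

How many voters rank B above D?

5

Ballots ranking B above D: 5.
Ballots ranking D above B: 2.
So 5 of 7 voters prefer B to D.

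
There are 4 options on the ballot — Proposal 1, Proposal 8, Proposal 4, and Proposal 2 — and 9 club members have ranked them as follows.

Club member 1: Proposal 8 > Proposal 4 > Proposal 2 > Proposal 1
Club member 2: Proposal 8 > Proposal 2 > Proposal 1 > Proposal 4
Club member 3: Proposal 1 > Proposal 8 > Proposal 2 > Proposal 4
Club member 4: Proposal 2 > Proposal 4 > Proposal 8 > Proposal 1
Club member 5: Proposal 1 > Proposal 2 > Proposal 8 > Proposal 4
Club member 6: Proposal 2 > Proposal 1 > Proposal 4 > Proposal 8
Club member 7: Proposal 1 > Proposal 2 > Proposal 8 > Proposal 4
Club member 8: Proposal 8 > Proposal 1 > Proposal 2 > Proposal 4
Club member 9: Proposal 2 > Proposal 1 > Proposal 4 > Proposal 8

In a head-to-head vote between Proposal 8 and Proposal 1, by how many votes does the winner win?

1

Ballots ranking Proposal 8 above Proposal 1: 4.
Ballots ranking Proposal 1 above Proposal 8: 5.
Proposal 1 wins 5–4, a margin of 1.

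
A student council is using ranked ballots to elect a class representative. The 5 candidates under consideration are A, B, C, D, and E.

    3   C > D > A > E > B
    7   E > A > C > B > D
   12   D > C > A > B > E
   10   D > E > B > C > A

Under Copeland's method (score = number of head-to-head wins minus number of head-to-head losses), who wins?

D

Pairwise results:
  A vs B: A wins 22–10.
  A vs C: C wins 25–7.
  A vs D: D wins 25–7.
  A vs E: E wins 17–15.
  B vs C: C wins 22–10.
  B vs D: D wins 25–7.
  B vs E: E wins 20–12.
  C vs D: D wins 22–10.
  C vs E: E wins 17–15.
  D vs E: D wins 25–7.
Copeland scores (wins − losses):
  A: 1 − 3 = -2
  B: 0 − 4 = -4
  C: 2 − 2 = 0
  D: 4 − 0 = 4
  E: 3 − 1 = 2
D has the best Copeland score.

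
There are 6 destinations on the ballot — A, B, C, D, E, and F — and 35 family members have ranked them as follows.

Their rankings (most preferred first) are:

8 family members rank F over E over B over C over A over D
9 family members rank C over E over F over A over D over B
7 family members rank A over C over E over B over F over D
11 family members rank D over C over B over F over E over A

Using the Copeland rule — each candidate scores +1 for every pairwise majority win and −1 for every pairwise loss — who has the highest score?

Pairwise results:
  A vs B: B wins 19–16.
  A vs C: C wins 28–7.
  A vs D: A wins 24–11.
  A vs E: E wins 28–7.
  A vs F: F wins 28–7.
  B vs C: C wins 27–8.
  B vs D: D wins 20–15.
  B vs E: E wins 24–11.
  B vs F: B wins 18–17.
  C vs D: C wins 24–11.
  C vs E: C wins 27–8.
  C vs F: C wins 27–8.
  D vs E: E wins 24–11.
  D vs F: F wins 24–11.
  E vs F: F wins 19–16.
Copeland scores (wins − losses):
  A: 1 − 4 = -3
  B: 2 − 3 = -1
  C: 5 − 0 = 5
  D: 1 − 4 = -3
  E: 3 − 2 = 1
  F: 3 − 2 = 1
C has the best Copeland score.

C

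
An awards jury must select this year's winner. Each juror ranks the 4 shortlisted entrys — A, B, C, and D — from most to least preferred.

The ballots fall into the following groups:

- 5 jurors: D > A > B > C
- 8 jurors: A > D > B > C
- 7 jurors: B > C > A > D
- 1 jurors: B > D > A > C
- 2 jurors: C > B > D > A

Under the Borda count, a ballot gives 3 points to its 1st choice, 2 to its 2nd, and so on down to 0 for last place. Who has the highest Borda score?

A

Borda scores:
  A: 5·2 + 8·3 + 7·1 + 1 + 2·0 = 42
  B: 5·1 + 8·1 + 7·3 + 3 + 2·2 = 41
  C: 5·0 + 8·0 + 7·2 + 0 + 2·3 = 20
  D: 5·3 + 8·2 + 7·0 + 2 + 2·1 = 35
A has the highest total.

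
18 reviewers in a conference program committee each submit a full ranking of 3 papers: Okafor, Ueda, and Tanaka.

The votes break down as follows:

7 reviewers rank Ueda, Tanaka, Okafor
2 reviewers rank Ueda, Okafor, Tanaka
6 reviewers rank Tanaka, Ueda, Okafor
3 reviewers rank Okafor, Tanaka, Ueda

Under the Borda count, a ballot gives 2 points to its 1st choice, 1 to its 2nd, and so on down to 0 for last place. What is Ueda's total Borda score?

24

Borda scores:
  Okafor: 7·0 + 2·1 + 6·0 + 3·2 = 8
  Ueda: 7·2 + 2·2 + 6·1 + 3·0 = 24
  Tanaka: 7·1 + 2·0 + 6·2 + 3·1 = 22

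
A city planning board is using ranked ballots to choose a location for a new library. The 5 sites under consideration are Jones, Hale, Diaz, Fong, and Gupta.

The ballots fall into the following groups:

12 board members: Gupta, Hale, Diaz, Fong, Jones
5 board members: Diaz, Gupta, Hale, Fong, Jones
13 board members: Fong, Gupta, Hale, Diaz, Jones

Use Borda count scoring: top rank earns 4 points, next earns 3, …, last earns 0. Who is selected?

Borda scores:
  Jones: 12·0 + 5·0 + 13·0 = 0
  Hale: 12·3 + 5·2 + 13·2 = 72
  Diaz: 12·2 + 5·4 + 13·1 = 57
  Fong: 12·1 + 5·1 + 13·4 = 69
  Gupta: 12·4 + 5·3 + 13·3 = 102
Gupta has the highest total.

Gupta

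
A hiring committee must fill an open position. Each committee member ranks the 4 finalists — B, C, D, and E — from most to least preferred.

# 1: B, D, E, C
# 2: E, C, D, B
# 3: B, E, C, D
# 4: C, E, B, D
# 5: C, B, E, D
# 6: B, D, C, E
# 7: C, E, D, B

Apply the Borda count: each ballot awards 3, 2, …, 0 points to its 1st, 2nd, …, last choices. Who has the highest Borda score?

C

Borda scores:
  B: 3 + 0 + 3 + 1 + 2 + 3 + 0 = 12
  C: 0 + 2 + 1 + 3 + 3 + 1 + 3 = 13
  D: 2 + 1 + 0 + 0 + 0 + 2 + 1 = 6
  E: 1 + 3 + 2 + 2 + 1 + 0 + 2 = 11
C has the highest total.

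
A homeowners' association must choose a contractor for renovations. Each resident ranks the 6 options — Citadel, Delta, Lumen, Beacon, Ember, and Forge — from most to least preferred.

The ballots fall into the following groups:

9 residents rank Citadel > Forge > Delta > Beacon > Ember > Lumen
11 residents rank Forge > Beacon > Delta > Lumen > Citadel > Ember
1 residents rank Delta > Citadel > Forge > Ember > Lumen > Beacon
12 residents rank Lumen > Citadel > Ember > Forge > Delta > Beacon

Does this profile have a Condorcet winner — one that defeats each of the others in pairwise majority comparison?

Head-to-head results (33 voters total):
Citadel vs Delta: Citadel wins 21–12.
Citadel vs Lumen: Lumen wins 23–10.
Citadel vs Beacon: Citadel wins 22–11.
Citadel vs Ember: Citadel wins 33–0.
Citadel vs Forge: Citadel wins 22–11.
Delta vs Lumen: Delta wins 21–12.
Delta vs Beacon: Delta wins 22–11.
Delta vs Ember: Delta wins 21–12.
Delta vs Forge: Forge wins 32–1.
Lumen vs Beacon: Beacon wins 20–13.
Lumen vs Ember: Lumen wins 23–10.
Lumen vs Forge: Forge wins 21–12.
Beacon vs Ember: Beacon wins 20–13.
Beacon vs Forge: Forge wins 33–0.
Ember vs Forge: Forge wins 21–12.
No candidate beats all others: Citadel beats Delta beats Lumen beats Citadel, a majority cycle.

No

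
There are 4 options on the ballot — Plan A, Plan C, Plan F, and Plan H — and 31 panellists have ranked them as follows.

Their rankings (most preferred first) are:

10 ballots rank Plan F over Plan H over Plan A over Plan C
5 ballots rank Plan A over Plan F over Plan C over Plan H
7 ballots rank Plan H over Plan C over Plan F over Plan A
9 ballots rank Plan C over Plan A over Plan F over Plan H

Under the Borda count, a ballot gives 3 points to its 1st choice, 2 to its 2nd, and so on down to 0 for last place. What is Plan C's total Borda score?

Borda scores:
  Plan A: 10·1 + 5·3 + 7·0 + 9·2 = 43
  Plan C: 10·0 + 5·1 + 7·2 + 9·3 = 46
  Plan F: 10·3 + 5·2 + 7·1 + 9·1 = 56
  Plan H: 10·2 + 5·0 + 7·3 + 9·0 = 41

46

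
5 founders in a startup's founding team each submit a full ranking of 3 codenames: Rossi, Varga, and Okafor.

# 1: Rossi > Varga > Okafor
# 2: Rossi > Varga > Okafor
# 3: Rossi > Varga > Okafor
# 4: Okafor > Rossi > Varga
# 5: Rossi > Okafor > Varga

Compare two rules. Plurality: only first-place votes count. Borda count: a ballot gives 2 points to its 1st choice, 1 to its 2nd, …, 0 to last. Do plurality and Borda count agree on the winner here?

Yes

Plurality first-place counts: Rossi 4, Varga 0, Okafor 1 → Rossi.
Borda totals: Rossi 9, Varga 3, Okafor 3 → Rossi.
The two rules agree on Rossi.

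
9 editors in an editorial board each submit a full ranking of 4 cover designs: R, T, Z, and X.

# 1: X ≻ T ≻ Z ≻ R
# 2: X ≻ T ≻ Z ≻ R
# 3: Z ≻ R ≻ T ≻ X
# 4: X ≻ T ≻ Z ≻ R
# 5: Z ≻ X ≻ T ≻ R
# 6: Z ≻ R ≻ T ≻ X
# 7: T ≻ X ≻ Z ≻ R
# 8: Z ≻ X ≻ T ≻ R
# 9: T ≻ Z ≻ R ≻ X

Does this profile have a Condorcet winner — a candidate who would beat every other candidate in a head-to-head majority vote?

No

Head-to-head results (9 voters total):
R vs T: T wins 7–2.
R vs Z: Z wins 9–0.
R vs X: X wins 6–3.
T vs Z: T wins 5–4.
T vs X: X wins 5–4.
Z vs X: Z wins 5–4.
No candidate beats all others: T beats Z beats X beats T, a majority cycle.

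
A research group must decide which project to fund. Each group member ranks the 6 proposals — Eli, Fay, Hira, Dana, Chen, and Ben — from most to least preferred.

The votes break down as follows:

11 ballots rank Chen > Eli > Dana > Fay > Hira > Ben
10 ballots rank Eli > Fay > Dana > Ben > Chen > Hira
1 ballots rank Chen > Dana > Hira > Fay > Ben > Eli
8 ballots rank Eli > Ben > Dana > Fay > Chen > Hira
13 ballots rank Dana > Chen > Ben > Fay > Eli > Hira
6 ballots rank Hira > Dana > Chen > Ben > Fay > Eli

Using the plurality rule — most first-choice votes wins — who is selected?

First-place vote totals:
  Eli: 18
  Fay: 0
  Hira: 6
  Dana: 13
  Chen: 12
  Ben: 0
Eli has the most first-place votes.

Eli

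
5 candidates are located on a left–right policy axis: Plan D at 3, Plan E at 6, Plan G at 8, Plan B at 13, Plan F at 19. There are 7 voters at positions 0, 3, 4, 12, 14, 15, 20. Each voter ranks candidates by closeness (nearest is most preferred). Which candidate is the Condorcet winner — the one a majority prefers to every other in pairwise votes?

With single-peaked preferences on a line, the Condorcet winner is the candidate closest to the median voter.
The median voter (position 12) is closest to Plan B at 13.
Check: Plan B vs Plan G — voters closer to Plan B: 4 of 7.

Plan B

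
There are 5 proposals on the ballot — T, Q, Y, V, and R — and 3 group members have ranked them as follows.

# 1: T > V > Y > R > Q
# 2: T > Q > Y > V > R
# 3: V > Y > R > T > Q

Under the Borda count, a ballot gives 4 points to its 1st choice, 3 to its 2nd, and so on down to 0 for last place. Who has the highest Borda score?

Borda scores:
  T: 4 + 4 + 1 = 9
  Q: 0 + 3 + 0 = 3
  Y: 2 + 2 + 3 = 7
  V: 3 + 1 + 4 = 8
  R: 1 + 0 + 2 = 3
T has the highest total.

T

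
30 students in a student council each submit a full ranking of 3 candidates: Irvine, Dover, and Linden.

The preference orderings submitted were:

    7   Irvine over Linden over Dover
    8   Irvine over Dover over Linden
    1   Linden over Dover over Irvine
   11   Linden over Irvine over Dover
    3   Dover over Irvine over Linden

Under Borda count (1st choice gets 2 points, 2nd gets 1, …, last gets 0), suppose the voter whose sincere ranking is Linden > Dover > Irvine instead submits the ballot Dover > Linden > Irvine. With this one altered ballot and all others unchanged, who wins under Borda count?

Borda totals with the altered ballot: Irvine 44, Dover 16, Linden 30.
The winner is unchanged: still Irvine.

Irvine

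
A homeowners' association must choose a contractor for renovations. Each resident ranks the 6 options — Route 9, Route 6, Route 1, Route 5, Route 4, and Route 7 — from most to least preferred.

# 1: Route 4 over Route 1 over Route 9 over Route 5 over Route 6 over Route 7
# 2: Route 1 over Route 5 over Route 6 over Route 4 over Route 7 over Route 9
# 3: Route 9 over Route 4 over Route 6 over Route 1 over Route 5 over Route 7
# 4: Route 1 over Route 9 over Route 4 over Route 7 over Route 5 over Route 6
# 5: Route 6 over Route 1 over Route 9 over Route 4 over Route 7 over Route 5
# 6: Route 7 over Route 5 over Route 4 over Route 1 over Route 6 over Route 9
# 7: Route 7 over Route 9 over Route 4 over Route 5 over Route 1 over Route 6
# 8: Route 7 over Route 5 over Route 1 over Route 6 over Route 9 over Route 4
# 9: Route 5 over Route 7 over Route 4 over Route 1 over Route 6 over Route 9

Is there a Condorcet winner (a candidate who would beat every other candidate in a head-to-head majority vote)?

No

Head-to-head results (9 voters total):
Route 9 vs Route 6: Route 6 wins 5–4.
Route 9 vs Route 1: Route 1 wins 7–2.
Route 9 vs Route 5: Route 9 wins 5–4.
Route 9 vs Route 4: Route 9 wins 5–4.
Route 9 vs Route 7: Route 7 wins 5–4.
Route 6 vs Route 1: Route 1 wins 7–2.
Route 6 vs Route 5: Route 5 wins 7–2.
Route 6 vs Route 4: Route 4 wins 6–3.
Route 6 vs Route 7: Route 7 wins 5–4.
Route 1 vs Route 5: Route 1 wins 5–4.
Route 1 vs Route 4: Route 4 wins 5–4.
Route 1 vs Route 7: Route 1 wins 5–4.
Route 5 vs Route 4: Route 4 wins 5–4.
Route 5 vs Route 7: Route 7 wins 5–4.
Route 4 vs Route 7: Route 4 wins 5–4.
No candidate beats all others: Route 9 beats Route 5 beats Route 6 beats Route 9, a majority cycle.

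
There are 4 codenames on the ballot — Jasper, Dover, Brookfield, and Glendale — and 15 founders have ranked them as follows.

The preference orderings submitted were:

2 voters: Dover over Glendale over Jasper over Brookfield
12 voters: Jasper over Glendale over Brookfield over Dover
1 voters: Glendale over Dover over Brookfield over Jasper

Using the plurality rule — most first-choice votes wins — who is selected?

First-place vote totals:
  Jasper: 12
  Dover: 2
  Brookfield: 0
  Glendale: 1
Jasper has the most first-place votes.

Jasper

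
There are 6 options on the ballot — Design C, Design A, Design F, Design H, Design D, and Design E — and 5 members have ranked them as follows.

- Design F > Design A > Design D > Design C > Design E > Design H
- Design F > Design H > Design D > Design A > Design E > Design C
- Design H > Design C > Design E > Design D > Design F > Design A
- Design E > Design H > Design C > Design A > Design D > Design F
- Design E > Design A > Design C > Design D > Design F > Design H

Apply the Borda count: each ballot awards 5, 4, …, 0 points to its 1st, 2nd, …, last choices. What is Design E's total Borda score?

Borda scores:
  Design C: 2 + 0 + 4 + 3 + 3 = 12
  Design A: 4 + 2 + 0 + 2 + 4 = 12
  Design F: 5 + 5 + 1 + 0 + 1 = 12
  Design H: 0 + 4 + 5 + 4 + 0 = 13
  Design D: 3 + 3 + 2 + 1 + 2 = 11
  Design E: 1 + 1 + 3 + 5 + 5 = 15

15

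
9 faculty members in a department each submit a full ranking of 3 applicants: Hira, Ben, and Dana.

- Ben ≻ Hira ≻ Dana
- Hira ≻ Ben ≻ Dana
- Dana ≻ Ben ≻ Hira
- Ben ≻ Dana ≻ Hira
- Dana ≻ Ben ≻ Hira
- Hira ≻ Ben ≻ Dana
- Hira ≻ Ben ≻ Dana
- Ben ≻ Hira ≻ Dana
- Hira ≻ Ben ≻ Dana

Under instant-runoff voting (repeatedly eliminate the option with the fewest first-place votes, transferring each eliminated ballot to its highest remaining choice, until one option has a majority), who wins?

Ben

Round 1: Hira 4, Ben 3, Dana 2. Dana has the fewest and is eliminated.
Round 2: Ben 5, Hira 4. Ben has a majority.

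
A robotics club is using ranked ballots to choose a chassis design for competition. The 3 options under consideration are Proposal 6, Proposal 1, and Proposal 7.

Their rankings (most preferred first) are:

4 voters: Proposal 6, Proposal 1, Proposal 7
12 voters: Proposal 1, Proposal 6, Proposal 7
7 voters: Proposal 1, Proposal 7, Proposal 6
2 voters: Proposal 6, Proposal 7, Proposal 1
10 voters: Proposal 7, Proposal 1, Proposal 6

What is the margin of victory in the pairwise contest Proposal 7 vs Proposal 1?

Ballots ranking Proposal 7 above Proposal 1: 2+10 = 12.
Ballots ranking Proposal 1 above Proposal 7: 4+12+7 = 23.
Proposal 1 wins 23–12, a margin of 11.

11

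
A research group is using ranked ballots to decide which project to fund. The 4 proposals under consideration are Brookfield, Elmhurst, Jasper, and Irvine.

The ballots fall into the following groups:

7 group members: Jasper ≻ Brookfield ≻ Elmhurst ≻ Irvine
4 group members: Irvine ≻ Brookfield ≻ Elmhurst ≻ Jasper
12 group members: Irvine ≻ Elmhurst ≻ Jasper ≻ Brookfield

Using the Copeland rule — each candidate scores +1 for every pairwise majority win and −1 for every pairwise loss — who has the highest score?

Irvine

Pairwise results:
  Brookfield vs Elmhurst: Elmhurst wins 12–11.
  Brookfield vs Jasper: Jasper wins 19–4.
  Brookfield vs Irvine: Irvine wins 16–7.
  Elmhurst vs Jasper: Elmhurst wins 16–7.
  Elmhurst vs Irvine: Irvine wins 16–7.
  Jasper vs Irvine: Irvine wins 16–7.
Copeland scores (wins − losses):
  Brookfield: 0 − 3 = -3
  Elmhurst: 2 − 1 = 1
  Jasper: 1 − 2 = -1
  Irvine: 3 − 0 = 3
Irvine has the best Copeland score.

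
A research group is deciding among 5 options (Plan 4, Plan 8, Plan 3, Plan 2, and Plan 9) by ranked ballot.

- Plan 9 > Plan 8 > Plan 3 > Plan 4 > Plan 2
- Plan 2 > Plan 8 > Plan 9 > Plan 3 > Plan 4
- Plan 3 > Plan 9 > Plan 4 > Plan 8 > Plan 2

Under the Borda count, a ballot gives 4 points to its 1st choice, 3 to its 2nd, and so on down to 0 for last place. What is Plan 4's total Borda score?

Borda scores:
  Plan 4: 1 + 0 + 2 = 3
  Plan 8: 3 + 3 + 1 = 7
  Plan 3: 2 + 1 + 4 = 7
  Plan 2: 0 + 4 + 0 = 4
  Plan 9: 4 + 2 + 3 = 9

3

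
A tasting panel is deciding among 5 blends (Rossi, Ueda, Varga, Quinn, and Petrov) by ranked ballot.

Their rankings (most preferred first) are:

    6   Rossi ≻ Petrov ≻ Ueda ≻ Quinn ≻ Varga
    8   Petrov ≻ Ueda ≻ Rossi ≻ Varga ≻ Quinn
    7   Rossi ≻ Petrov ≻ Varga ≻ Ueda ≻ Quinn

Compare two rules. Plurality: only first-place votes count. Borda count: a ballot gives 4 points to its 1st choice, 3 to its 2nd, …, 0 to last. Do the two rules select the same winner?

No

Plurality first-place counts: Rossi 13, Ueda 0, Varga 0, Quinn 0, Petrov 8 → Rossi.
Borda totals: Rossi 68, Ueda 43, Varga 22, Quinn 6, Petrov 71 → Petrov.
The two rules disagree: plurality picks Rossi, Borda picks Petrov.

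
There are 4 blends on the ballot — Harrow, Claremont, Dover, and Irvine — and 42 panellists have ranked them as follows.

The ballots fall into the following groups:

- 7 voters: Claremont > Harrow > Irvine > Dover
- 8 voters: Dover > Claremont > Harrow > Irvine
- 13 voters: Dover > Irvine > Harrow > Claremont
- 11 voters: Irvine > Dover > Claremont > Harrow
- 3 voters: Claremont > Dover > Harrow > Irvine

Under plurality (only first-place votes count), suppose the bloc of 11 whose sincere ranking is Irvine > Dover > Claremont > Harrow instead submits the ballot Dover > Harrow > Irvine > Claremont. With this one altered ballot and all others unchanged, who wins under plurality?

First-place totals with the altered ballot: Harrow 0, Claremont 10, Dover 32, Irvine 0.
The winner is unchanged: still Dover.

Dover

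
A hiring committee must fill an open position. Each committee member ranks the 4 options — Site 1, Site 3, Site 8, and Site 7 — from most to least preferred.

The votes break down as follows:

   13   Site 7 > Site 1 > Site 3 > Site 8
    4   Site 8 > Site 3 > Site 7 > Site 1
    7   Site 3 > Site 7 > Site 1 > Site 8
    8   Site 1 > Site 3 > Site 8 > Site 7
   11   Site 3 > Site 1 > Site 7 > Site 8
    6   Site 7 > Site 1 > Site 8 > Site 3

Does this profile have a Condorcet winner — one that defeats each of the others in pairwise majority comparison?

Head-to-head results (49 voters total):
Site 1 vs Site 3: Site 1 wins 27–22.
Site 1 vs Site 8: Site 1 wins 45–4.
Site 1 vs Site 7: Site 7 wins 30–19.
Site 3 vs Site 8: Site 3 wins 39–10.
Site 3 vs Site 7: Site 3 wins 30–19.
Site 8 vs Site 7: Site 7 wins 37–12.
No candidate beats all others: Site 1 beats Site 3 beats Site 7 beats Site 1, a majority cycle.

No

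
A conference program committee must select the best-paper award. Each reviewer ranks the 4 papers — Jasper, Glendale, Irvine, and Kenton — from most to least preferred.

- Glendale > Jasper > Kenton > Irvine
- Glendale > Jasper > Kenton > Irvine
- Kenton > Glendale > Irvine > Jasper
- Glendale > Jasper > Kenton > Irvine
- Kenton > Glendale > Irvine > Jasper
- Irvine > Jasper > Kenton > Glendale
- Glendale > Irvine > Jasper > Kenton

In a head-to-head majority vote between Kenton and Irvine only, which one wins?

Ballots ranking Kenton above Irvine: 5.
Ballots ranking Irvine above Kenton: 2.
Kenton wins the head-to-head, 5–2.

Kenton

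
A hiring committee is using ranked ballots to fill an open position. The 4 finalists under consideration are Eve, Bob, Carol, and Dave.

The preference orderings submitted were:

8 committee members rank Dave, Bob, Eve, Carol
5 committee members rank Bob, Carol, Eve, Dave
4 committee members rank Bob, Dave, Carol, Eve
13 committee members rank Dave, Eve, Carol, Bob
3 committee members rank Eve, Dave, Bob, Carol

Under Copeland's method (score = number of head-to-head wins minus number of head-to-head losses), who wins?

Pairwise results:
  Eve vs Bob: Bob wins 17–16.
  Eve vs Carol: Eve wins 24–9.
  Eve vs Dave: Dave wins 25–8.
  Bob vs Carol: Bob wins 20–13.
  Bob vs Dave: Dave wins 24–9.
  Carol vs Dave: Dave wins 28–5.
Copeland scores (wins − losses):
  Eve: 1 − 2 = -1
  Bob: 2 − 1 = 1
  Carol: 0 − 3 = -3
  Dave: 3 − 0 = 3
Dave has the best Copeland score.

Dave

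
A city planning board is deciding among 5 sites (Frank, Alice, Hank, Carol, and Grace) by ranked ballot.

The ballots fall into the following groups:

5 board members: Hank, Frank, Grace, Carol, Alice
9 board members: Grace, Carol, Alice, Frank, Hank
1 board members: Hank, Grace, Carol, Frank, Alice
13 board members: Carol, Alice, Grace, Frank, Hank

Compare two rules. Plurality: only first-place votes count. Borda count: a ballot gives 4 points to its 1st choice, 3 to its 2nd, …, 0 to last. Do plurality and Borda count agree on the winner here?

Yes

Plurality first-place counts: Frank 0, Alice 0, Hank 6, Carol 13, Grace 9 → Carol.
Borda totals: Frank 38, Alice 57, Hank 24, Carol 86, Grace 75 → Carol.
The two rules agree on Carol.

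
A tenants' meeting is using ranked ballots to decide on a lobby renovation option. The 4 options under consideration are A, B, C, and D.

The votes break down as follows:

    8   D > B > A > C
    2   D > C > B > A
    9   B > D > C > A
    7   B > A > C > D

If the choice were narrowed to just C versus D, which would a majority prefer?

D

Ballots ranking C above D: 7.
Ballots ranking D above C: 8+2+9 = 19.
D wins the head-to-head, 19–7.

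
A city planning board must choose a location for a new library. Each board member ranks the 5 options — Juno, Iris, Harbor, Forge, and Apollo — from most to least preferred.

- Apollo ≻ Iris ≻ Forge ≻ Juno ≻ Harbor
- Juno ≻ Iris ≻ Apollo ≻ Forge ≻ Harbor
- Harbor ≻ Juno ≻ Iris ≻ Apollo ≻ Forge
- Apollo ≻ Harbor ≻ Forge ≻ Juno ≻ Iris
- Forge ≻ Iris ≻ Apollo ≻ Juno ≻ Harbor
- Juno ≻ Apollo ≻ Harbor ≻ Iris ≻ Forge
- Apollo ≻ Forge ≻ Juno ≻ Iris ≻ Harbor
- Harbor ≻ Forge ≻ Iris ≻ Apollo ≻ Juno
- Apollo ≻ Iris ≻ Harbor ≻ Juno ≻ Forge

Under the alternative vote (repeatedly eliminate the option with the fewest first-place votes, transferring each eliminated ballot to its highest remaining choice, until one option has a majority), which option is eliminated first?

Iris

Round 1: Apollo 4, Juno 2, Harbor 2, Forge 1, Iris 0. Iris has the fewest and is eliminated.
Round 2: Apollo 4, Juno 2, Harbor 2, Forge 1. Forge has the fewest and is eliminated.
Round 3: Apollo 5, Juno 2, Harbor 2. Apollo has a majority.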